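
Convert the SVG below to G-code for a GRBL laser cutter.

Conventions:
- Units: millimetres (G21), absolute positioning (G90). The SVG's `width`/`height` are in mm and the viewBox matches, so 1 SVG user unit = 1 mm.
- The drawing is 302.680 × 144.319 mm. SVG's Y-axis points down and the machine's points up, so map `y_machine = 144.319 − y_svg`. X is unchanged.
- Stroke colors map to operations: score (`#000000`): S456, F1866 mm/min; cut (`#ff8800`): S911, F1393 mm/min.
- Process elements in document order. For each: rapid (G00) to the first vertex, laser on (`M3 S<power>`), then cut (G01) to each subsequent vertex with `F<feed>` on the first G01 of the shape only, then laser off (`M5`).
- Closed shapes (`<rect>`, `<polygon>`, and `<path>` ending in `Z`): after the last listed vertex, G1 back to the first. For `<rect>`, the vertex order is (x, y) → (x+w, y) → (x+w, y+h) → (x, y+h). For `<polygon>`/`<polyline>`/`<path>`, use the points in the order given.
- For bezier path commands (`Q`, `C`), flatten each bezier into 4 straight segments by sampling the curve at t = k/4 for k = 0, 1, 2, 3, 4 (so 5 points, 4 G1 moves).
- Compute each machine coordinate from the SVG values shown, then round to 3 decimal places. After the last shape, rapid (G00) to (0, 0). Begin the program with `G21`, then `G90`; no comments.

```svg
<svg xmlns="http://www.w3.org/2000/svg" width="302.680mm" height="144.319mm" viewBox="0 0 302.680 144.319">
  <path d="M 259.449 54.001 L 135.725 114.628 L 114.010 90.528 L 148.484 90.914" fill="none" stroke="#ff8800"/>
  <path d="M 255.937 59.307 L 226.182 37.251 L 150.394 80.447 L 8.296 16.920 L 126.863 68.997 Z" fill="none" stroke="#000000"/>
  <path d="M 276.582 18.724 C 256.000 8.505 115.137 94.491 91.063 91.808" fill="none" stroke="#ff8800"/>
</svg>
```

G21
G90
G00 X259.449 Y90.318
M3 S911
G01 X135.725 Y29.691 F1393
G01 X114.010 Y53.791
G01 X148.484 Y53.405
M5
G00 X255.937 Y85.012
M3 S456
G01 X226.182 Y107.068 F1866
G01 X150.394 Y63.872
G01 X8.296 Y127.399
G01 X126.863 Y75.322
G01 X255.937 Y85.012
M5
G00 X276.582 Y125.595
M3 S911
G01 X242.297 Y118.109 F1393
G01 X185.132 Y91.879
G01 X127.312 Y64.236
G01 X91.063 Y52.511
M5
G00 X0.000 Y0.000

Since the viewBox matches the mm dimensions, user units are millimetres directly. The only transform is the Y-flip y_m = 144.319 − y_svg.

Shape 1 is a open polyline drawn with `<path>`. Its stroke #ff8800 means cut at S911, F1393. After flipping Y the toolpath is (259.449,90.318) → (135.725,29.691) → (114.010,53.791) → (148.484,53.405).

Shape 2 is a closed polygon drawn with `<path>`. Its stroke #000000 means score at S456, F1866. After flipping Y the toolpath is (255.937,85.012) → (226.182,107.068) → (150.394,63.872) → (8.296,127.399) → (126.863,75.322) → (255.937,85.012), returning to the start.

Shape 3 is a cubic bezier drawn with `<path>`. Its stroke #ff8800 means cut at S911, F1393. After flipping Y the toolpath is (276.582,125.595) → (242.297,118.109) → (185.132,91.879) → (127.312,64.236) → (91.063,52.511).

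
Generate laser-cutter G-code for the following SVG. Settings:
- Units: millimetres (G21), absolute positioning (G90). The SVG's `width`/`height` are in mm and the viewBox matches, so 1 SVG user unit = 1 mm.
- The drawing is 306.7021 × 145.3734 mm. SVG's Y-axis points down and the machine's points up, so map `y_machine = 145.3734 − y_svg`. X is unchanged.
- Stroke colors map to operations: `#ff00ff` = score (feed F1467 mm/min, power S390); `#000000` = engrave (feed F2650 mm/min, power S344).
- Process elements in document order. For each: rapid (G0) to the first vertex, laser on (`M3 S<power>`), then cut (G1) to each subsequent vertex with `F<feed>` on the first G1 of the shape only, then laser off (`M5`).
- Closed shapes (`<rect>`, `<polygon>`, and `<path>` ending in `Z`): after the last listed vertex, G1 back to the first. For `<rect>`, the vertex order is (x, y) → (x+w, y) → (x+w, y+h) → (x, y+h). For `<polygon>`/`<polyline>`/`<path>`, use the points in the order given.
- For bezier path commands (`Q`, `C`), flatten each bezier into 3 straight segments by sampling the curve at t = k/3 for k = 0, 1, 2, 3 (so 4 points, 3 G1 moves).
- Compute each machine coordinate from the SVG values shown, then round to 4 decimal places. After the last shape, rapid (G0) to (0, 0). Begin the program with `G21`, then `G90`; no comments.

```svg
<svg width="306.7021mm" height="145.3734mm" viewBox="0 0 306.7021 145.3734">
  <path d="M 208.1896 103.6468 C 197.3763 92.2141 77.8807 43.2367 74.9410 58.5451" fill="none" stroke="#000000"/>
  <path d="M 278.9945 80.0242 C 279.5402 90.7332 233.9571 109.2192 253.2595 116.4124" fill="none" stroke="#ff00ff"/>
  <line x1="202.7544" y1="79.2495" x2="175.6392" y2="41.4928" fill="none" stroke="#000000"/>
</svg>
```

G21
G90
G0 X208.1896 Y41.7266
M3 S344
G1 X169.4910 Y61.9027 F2650
G1 X108.3905 Y84.4796
G1 X74.9410 Y86.8283
M5
G0 X278.9945 Y65.3492
M3 S390
G1 X268.2756 Y52.7542 F1467
G1 X251.4740 Y39.2122
G1 X253.2595 Y28.9610
M5
G0 X202.7544 Y66.1239
M3 S344
G1 X175.6392 Y103.8806 F2650
M5
G0 X0.0000 Y0.0000

1 u = 1 mm; y_m = 145.3734 − y.

[1] `<path>` cubic bezier, #000000→engrave S344 F2650: (208.1896,41.7266) → (169.4910,61.9027) → (108.3905,84.4796) → (74.9410,86.8283)

[2] `<path>` cubic bezier, #ff00ff→score S390 F1467: (278.9945,65.3492) → (268.2756,52.7542) → (251.4740,39.2122) → (253.2595,28.9610)

[3] `<line>` line segment, #000000→engrave S344 F2650: (202.7544,66.1239) → (175.6392,103.8806)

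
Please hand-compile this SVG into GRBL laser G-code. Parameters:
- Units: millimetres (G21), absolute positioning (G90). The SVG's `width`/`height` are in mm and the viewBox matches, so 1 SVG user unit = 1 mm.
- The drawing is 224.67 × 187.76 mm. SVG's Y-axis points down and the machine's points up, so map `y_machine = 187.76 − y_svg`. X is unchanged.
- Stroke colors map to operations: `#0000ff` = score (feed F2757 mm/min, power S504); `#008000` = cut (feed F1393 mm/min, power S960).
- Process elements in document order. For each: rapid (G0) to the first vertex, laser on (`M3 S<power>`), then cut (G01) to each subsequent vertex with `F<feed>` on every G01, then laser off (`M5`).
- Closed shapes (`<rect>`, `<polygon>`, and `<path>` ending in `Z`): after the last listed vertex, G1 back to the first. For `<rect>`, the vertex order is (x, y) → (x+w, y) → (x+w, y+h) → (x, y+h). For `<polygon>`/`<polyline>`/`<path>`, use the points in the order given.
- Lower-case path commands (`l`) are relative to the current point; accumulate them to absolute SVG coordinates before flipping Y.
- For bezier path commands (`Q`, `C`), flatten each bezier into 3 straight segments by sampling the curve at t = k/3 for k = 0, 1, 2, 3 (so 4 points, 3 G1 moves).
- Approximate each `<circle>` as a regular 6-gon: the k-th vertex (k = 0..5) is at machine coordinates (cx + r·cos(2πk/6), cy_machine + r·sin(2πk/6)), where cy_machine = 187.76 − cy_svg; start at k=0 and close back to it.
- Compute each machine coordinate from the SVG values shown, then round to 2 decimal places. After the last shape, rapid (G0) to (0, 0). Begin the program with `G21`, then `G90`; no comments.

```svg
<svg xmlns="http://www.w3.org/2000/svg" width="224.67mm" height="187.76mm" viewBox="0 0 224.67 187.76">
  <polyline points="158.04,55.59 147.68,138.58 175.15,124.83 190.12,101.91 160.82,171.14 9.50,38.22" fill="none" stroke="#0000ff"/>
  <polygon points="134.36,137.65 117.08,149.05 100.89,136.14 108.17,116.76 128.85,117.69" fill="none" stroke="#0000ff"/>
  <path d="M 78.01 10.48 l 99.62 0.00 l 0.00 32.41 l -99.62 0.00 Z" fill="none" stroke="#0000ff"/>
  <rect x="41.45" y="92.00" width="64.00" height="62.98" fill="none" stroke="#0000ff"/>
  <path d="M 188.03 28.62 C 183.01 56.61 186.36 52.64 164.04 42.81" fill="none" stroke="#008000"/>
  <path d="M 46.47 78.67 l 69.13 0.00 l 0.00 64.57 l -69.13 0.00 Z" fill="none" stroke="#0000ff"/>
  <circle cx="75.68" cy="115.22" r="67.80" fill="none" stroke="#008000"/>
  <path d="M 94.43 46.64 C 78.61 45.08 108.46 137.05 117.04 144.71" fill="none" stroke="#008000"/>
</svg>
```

viewBox `0 0 224.67 187.76` with mm width/height → 1 unit = 1 mm. Flip: y_m = 187.76 − y_svg.

**Shape 1** — `<polyline>` open polyline, stroke `#0000ff` → score (S504, F2757). Machine vertices: (158.04,132.17) → (147.68,49.18) → (175.15,62.93) → (190.12,85.85) → (160.82,16.62) → (9.50,149.54). Open path.

**Shape 2** — `<polygon>` regular polygon, stroke `#0000ff` → score (S504, F2757). Machine vertices: (134.36,50.11) → (117.08,38.71) → (100.89,51.62) → (108.17,71.00) → (128.85,70.07) → (134.36,50.11). Closed: final G1 returns to the first vertex.

**Shape 3** — `<path>` rectangle, stroke `#0000ff` → score (S504, F2757). Machine vertices: (78.01,177.28) → (177.63,177.28) → (177.63,144.87) → (78.01,144.87) → (78.01,177.28). Closed: final G1 returns to the first vertex.

**Shape 4** — `<rect>` rectangle, stroke `#0000ff` → score (S504, F2757). Machine vertices: (41.45,95.76) → (105.45,95.76) → (105.45,32.78) → (41.45,32.78) → (41.45,95.76). Closed: final G1 returns to the first vertex.

**Shape 5** — `<path>` cubic bezier, stroke `#008000` → cut (S960, F1393). Control points (SVG): P0=(188.03,28.62), P1=(183.01,56.61), P2=(186.36,52.64), P3=(164.04,42.81); sampled at t=k/3. Machine vertices: (188.03,159.14) → (184.54,140.84) → (179.06,138.04) → (164.04,144.95). Open path.

**Shape 6** — `<path>` rectangle, stroke `#0000ff` → score (S504, F2757). Machine vertices: (46.47,109.09) → (115.60,109.09) → (115.60,44.52) → (46.47,44.52) → (46.47,109.09). Closed: final G1 returns to the first vertex.

**Shape 7** — `<circle>` circle, stroke `#008000` → cut (S960, F1393). Machine vertices: (143.48,72.54) → (109.58,131.26) → (41.78,131.26) → (7.88,72.54) → (41.78,13.82) → (109.58,13.82) → (143.48,72.54). Closed: final G1 returns to the first vertex.

**Shape 8** — `<path>` cubic bezier, stroke `#008000` → cut (S960, F1393). Control points (SVG): P0=(94.43,46.64), P1=(78.61,45.08), P2=(108.46,137.05), P3=(117.04,144.71); sampled at t=k/3. Machine vertices: (94.43,141.12) → (91.35,118.09) → (103.85,72.23) → (117.04,43.05). Open path.

G21
G90
G0 X158.04 Y132.17
M3 S504
G01 X147.68 Y49.18 F2757
G01 X175.15 Y62.93 F2757
G01 X190.12 Y85.85 F2757
G01 X160.82 Y16.62 F2757
G01 X9.50 Y149.54 F2757
M5
G0 X134.36 Y50.11
M3 S504
G01 X117.08 Y38.71 F2757
G01 X100.89 Y51.62 F2757
G01 X108.17 Y71.00 F2757
G01 X128.85 Y70.07 F2757
G01 X134.36 Y50.11 F2757
M5
G0 X78.01 Y177.28
M3 S504
G01 X177.63 Y177.28 F2757
G01 X177.63 Y144.87 F2757
G01 X78.01 Y144.87 F2757
G01 X78.01 Y177.28 F2757
M5
G0 X41.45 Y95.76
M3 S504
G01 X105.45 Y95.76 F2757
G01 X105.45 Y32.78 F2757
G01 X41.45 Y32.78 F2757
G01 X41.45 Y95.76 F2757
M5
G0 X188.03 Y159.14
M3 S960
G01 X184.54 Y140.84 F1393
G01 X179.06 Y138.04 F1393
G01 X164.04 Y144.95 F1393
M5
G0 X46.47 Y109.09
M3 S504
G01 X115.60 Y109.09 F2757
G01 X115.60 Y44.52 F2757
G01 X46.47 Y44.52 F2757
G01 X46.47 Y109.09 F2757
M5
G0 X143.48 Y72.54
M3 S960
G01 X109.58 Y131.26 F1393
G01 X41.78 Y131.26 F1393
G01 X7.88 Y72.54 F1393
G01 X41.78 Y13.82 F1393
G01 X109.58 Y13.82 F1393
G01 X143.48 Y72.54 F1393
M5
G0 X94.43 Y141.12
M3 S960
G01 X91.35 Y118.09 F1393
G01 X103.85 Y72.23 F1393
G01 X117.04 Y43.05 F1393
M5
G0 X0.00 Y0.00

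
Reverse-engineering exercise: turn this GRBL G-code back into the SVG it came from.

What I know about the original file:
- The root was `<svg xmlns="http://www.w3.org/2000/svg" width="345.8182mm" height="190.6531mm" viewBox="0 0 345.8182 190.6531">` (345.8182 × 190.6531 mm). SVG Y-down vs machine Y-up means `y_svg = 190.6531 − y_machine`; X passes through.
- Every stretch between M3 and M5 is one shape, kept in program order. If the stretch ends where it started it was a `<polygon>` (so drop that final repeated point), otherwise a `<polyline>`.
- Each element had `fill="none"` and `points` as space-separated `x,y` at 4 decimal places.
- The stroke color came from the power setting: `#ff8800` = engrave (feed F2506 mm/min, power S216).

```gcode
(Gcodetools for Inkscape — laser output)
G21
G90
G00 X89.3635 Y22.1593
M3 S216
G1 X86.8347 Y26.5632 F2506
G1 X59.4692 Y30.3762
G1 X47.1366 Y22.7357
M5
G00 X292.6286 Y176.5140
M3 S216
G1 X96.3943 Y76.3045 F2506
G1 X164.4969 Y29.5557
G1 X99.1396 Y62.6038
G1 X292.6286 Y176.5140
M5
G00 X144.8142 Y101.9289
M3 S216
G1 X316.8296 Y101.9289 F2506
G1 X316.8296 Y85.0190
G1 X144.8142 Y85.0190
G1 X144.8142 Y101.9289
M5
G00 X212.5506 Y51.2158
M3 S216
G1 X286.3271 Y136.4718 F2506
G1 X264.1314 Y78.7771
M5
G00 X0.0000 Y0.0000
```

<svg xmlns="http://www.w3.org/2000/svg" width="345.8182mm" height="190.6531mm" viewBox="0 0 345.8182 190.6531">
  <polyline points="89.3635,168.4938 86.8347,164.0899 59.4692,160.2769 47.1366,167.9174" fill="none" stroke="#ff8800"/>
  <polygon points="292.6286,14.1391 96.3943,114.3486 164.4969,161.0974 99.1396,128.0493" fill="none" stroke="#ff8800"/>
  <polygon points="144.8142,88.7242 316.8296,88.7242 316.8296,105.6341 144.8142,105.6341" fill="none" stroke="#ff8800"/>
  <polyline points="212.5506,139.4373 286.3271,54.1813 264.1314,111.8760" fill="none" stroke="#ff8800"/>
</svg>

Each laser-on run becomes one SVG element. Flip Y back into SVG space with y_svg = 190.6531 − y_machine. Every run uses S216, so all elements get stroke `#ff8800` (engrave).

Run 1: The run is open, so emit a `<polyline>` with points (Y-flipped): 89.3635,168.4938 86.8347,164.0899 59.4692,160.2769 47.1366,167.9174.

Run 2: The run returns to its start, so emit a `<polygon>` with points (Y-flipped): 292.6286,14.1391 96.3943,114.3486 164.4969,161.0974 99.1396,128.0493.

Run 3: The run returns to its start, so emit a `<polygon>` with points (Y-flipped): 144.8142,88.7242 316.8296,88.7242 316.8296,105.6341 144.8142,105.6341.

Run 4: The run is open, so emit a `<polyline>` with points (Y-flipped): 212.5506,139.4373 286.3271,54.1813 264.1314,111.8760.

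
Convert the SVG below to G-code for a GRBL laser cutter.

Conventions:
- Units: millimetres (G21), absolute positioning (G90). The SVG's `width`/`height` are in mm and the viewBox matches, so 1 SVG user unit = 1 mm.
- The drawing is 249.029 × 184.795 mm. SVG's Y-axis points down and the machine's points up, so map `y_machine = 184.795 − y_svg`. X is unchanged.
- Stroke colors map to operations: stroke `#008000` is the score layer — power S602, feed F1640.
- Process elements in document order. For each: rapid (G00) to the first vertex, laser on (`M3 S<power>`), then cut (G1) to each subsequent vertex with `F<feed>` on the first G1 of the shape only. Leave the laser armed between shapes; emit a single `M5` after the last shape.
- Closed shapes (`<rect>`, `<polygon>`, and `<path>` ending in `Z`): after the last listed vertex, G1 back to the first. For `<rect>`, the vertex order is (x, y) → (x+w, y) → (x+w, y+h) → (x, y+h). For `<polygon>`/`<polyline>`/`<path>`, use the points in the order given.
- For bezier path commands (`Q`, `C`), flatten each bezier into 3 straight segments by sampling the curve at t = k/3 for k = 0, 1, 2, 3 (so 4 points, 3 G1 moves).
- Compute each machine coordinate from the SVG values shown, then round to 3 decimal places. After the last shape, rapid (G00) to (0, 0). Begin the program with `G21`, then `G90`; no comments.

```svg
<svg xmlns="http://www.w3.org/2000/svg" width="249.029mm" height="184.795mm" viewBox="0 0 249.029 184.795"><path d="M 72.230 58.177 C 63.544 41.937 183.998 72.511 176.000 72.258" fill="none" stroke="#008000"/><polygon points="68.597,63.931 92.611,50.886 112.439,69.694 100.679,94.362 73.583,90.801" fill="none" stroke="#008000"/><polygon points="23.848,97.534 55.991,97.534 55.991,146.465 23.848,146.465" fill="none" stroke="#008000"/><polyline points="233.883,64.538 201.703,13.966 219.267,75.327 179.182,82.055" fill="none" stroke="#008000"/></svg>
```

G21
G90
G00 X72.230 Y126.618
M3 S602
G1 X97.050 Y130.129 F1640
G1 X150.721 Y119.684
G1 X176.000 Y112.537
G00 X68.597 Y120.864
M3 S602
G1 X92.611 Y133.909 F1640
G1 X112.439 Y115.101
G1 X100.679 Y90.433
G1 X73.583 Y93.994
G1 X68.597 Y120.864
G00 X23.848 Y87.261
M3 S602
G1 X55.991 Y87.261 F1640
G1 X55.991 Y38.330
G1 X23.848 Y38.330
G1 X23.848 Y87.261
G00 X233.883 Y120.257
M3 S602
G1 X201.703 Y170.829 F1640
G1 X219.267 Y109.468
G1 X179.182 Y102.740
M5
G00 X0.000 Y0.000

viewBox `0 0 249.029 184.795` with mm width/height → 1 unit = 1 mm. Flip: y_m = 184.795 − y_svg.

**Shape 1** — `<path>` cubic bezier, stroke `#008000` → score (S602, F1640). Control points (SVG): P0=(72.230,58.177), P1=(63.544,41.937), P2=(183.998,72.511), P3=(176.000,72.258); sampled at t=k/3. Machine vertices: (72.230,126.618) → (97.050,130.129) → (150.721,119.684) → (176.000,112.537). Open path.

**Shape 2** — `<polygon>` regular polygon, stroke `#008000` → score (S602, F1640). Machine vertices: (68.597,120.864) → (92.611,133.909) → (112.439,115.101) → (100.679,90.433) → (73.583,93.994) → (68.597,120.864). Closed: final G1 returns to the first vertex.

**Shape 3** — `<polygon>` rectangle, stroke `#008000` → score (S602, F1640). Machine vertices: (23.848,87.261) → (55.991,87.261) → (55.991,38.330) → (23.848,38.330) → (23.848,87.261). Closed: final G1 returns to the first vertex.

**Shape 4** — `<polyline>` open polyline, stroke `#008000` → score (S602, F1640). Machine vertices: (233.883,120.257) → (201.703,170.829) → (219.267,109.468) → (179.182,102.740). Open path.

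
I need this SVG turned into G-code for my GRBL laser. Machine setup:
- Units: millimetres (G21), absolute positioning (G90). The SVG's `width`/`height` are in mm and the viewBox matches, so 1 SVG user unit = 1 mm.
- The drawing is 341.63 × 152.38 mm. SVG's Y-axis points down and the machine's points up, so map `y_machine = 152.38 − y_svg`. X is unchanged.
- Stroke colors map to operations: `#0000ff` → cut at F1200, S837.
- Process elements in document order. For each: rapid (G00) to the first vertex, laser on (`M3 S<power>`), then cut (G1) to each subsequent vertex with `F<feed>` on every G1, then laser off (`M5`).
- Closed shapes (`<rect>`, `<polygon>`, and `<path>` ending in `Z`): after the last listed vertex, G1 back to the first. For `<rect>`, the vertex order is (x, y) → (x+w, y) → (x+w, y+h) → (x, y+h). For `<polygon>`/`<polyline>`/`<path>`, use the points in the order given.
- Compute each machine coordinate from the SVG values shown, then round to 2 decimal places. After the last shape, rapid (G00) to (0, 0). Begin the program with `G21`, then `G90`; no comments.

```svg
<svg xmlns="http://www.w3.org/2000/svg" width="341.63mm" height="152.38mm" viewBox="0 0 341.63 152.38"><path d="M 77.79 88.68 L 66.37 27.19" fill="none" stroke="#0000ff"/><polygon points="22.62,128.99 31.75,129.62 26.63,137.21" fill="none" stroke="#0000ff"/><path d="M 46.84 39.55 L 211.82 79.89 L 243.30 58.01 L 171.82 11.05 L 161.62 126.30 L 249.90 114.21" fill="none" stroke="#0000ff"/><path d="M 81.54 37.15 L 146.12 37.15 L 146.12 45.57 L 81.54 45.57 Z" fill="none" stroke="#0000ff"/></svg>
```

1 u = 1 mm; y_m = 152.38 − y.

[1] `<path>` line segment, #0000ff→cut S837 F1200: (77.79,63.70) → (66.37,125.19)

[2] `<polygon>` regular polygon, #0000ff→cut S837 F1200: (22.62,23.39) → (31.75,22.76) → (26.63,15.17) → (22.62,23.39) (closed)

[3] `<path>` open polyline, #0000ff→cut S837 F1200: (46.84,112.83) → (211.82,72.49) → (243.30,94.37) → (171.82,141.33) → (161.62,26.08) → (249.90,38.17)

[4] `<path>` rectangle, #0000ff→cut S837 F1200: (81.54,115.23) → (146.12,115.23) → (146.12,106.81) → (81.54,106.81) → (81.54,115.23) (closed)

G21
G90
G00 X77.79 Y63.70
M3 S837
G1 X66.37 Y125.19 F1200
M5
G00 X22.62 Y23.39
M3 S837
G1 X31.75 Y22.76 F1200
G1 X26.63 Y15.17 F1200
G1 X22.62 Y23.39 F1200
M5
G00 X46.84 Y112.83
M3 S837
G1 X211.82 Y72.49 F1200
G1 X243.30 Y94.37 F1200
G1 X171.82 Y141.33 F1200
G1 X161.62 Y26.08 F1200
G1 X249.90 Y38.17 F1200
M5
G00 X81.54 Y115.23
M3 S837
G1 X146.12 Y115.23 F1200
G1 X146.12 Y106.81 F1200
G1 X81.54 Y106.81 F1200
G1 X81.54 Y115.23 F1200
M5
G00 X0.00 Y0.00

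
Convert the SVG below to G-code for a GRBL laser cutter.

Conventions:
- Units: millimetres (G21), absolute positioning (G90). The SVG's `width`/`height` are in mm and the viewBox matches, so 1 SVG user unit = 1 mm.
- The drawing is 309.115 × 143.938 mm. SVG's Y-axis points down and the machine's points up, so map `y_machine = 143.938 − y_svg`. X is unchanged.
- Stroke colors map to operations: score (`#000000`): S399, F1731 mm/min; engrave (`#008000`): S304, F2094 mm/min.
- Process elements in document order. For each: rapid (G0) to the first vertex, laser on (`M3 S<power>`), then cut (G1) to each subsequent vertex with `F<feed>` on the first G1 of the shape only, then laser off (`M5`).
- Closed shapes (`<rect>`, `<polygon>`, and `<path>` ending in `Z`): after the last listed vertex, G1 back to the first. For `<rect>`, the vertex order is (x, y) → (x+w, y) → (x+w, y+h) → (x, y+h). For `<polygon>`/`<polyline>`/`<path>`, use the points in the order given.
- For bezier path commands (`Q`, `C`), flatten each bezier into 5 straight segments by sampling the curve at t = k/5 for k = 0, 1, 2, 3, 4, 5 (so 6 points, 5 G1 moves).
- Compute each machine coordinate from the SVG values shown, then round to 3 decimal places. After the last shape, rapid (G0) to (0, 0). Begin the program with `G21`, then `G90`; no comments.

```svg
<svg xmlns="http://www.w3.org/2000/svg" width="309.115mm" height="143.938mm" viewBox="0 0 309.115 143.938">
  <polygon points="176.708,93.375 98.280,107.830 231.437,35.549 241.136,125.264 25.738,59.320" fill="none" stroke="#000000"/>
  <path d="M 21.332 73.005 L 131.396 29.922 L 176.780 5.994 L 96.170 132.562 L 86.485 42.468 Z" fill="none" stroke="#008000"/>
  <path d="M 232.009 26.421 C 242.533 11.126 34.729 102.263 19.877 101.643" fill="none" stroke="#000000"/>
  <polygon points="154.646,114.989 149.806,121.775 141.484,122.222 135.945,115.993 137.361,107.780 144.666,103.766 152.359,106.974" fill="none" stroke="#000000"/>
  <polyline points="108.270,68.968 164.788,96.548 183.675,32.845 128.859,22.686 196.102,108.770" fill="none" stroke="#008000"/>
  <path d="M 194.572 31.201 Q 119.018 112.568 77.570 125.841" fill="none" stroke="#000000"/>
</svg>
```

Since the viewBox matches the mm dimensions, user units are millimetres directly. The only transform is the Y-flip y_m = 143.938 − y_svg.

Shape 1 is a closed polygon drawn with `<polygon>`. Its stroke #000000 means score at S399, F1731. After flipping Y the toolpath is (176.708,50.563) → (98.280,36.108) → (231.437,108.389) → (241.136,18.674) → (25.738,84.618) → (176.708,50.563), returning to the start.

Shape 2 is a closed polygon drawn with `<path>`. Its stroke #008000 means engrave at S304, F2094. After flipping Y the toolpath is (21.332,70.933) → (131.396,114.016) → (176.780,137.944) → (96.170,11.376) → (86.485,101.470) → (21.332,70.933), returning to the start.

Shape 3 is a cubic bezier drawn with `<path>`. Its stroke #000000 means score at S399, F1731. After flipping Y the toolpath is (232.009,117.517) → (215.414,115.508) → (166.162,97.468) → (103.994,72.910) → (48.652,51.348) → (19.877,42.295).

Shape 4 is a regular polygon drawn with `<polygon>`. Its stroke #000000 means score at S399, F1731. After flipping Y the toolpath is (154.646,28.949) → (149.806,22.163) → (141.484,21.716) → (135.945,27.945) → (137.361,36.158) → (144.666,40.172) → (152.359,36.964) → (154.646,28.949), returning to the start.

Shape 5 is a open polyline drawn with `<polyline>`. Its stroke #008000 means engrave at S304, F2094. After flipping Y the toolpath is (108.270,74.970) → (164.788,47.390) → (183.675,111.093) → (128.859,121.252) → (196.102,35.168).

Shape 6 is a quadratic bezier drawn with `<path>`. Its stroke #000000 means score at S399, F1731. After flipping Y the toolpath is (194.572,112.737) → (165.715,82.914) → (139.586,58.538) → (116.185,39.610) → (95.513,26.130) → (77.570,18.097).

G21
G90
G0 X176.708 Y50.563
M3 S399
G1 X98.280 Y36.108 F1731
G1 X231.437 Y108.389
G1 X241.136 Y18.674
G1 X25.738 Y84.618
G1 X176.708 Y50.563
M5
G0 X21.332 Y70.933
M3 S304
G1 X131.396 Y114.016 F2094
G1 X176.780 Y137.944
G1 X96.170 Y11.376
G1 X86.485 Y101.470
G1 X21.332 Y70.933
M5
G0 X232.009 Y117.517
M3 S399
G1 X215.414 Y115.508 F1731
G1 X166.162 Y97.468
G1 X103.994 Y72.910
G1 X48.652 Y51.348
G1 X19.877 Y42.295
M5
G0 X154.646 Y28.949
M3 S399
G1 X149.806 Y22.163 F1731
G1 X141.484 Y21.716
G1 X135.945 Y27.945
G1 X137.361 Y36.158
G1 X144.666 Y40.172
G1 X152.359 Y36.964
G1 X154.646 Y28.949
M5
G0 X108.270 Y74.970
M3 S304
G1 X164.788 Y47.390 F2094
G1 X183.675 Y111.093
G1 X128.859 Y121.252
G1 X196.102 Y35.168
M5
G0 X194.572 Y112.737
M3 S399
G1 X165.715 Y82.914 F1731
G1 X139.586 Y58.538
G1 X116.185 Y39.610
G1 X95.513 Y26.130
G1 X77.570 Y18.097
M5
G0 X0.000 Y0.000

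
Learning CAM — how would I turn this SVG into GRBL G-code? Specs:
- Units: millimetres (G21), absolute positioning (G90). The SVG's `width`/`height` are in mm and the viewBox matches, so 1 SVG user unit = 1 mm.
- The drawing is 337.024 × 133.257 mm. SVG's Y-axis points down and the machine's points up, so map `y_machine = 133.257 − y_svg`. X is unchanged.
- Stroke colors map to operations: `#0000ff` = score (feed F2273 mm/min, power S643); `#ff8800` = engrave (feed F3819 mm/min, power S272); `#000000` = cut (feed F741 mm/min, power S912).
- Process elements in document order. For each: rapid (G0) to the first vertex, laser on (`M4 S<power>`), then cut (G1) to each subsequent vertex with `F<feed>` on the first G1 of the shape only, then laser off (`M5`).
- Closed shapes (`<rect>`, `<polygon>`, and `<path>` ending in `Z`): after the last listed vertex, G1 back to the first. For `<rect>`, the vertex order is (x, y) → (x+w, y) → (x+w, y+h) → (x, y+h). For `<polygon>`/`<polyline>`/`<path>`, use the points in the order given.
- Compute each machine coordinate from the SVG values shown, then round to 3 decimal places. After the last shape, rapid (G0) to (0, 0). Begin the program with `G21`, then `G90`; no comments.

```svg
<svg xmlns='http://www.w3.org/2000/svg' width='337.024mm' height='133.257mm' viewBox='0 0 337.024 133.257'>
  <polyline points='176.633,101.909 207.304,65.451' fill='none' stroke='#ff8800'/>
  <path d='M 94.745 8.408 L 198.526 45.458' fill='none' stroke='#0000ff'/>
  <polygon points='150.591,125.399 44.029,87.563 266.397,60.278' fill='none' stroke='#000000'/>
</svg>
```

viewBox `0 0 337.024 133.257` with mm width/height → 1 unit = 1 mm. Flip: y_m = 133.257 − y_svg.

**Shape 1** — `<polyline>` line segment, stroke `#ff8800` → engrave (S272, F3819). Machine vertices: (176.633,31.348) → (207.304,67.806). Open path.

**Shape 2** — `<path>` line segment, stroke `#0000ff` → score (S643, F2273). Machine vertices: (94.745,124.849) → (198.526,87.799). Open path.

**Shape 3** — `<polygon>` closed polygon, stroke `#000000` → cut (S912, F741). Machine vertices: (150.591,7.858) → (44.029,45.694) → (266.397,72.979) → (150.591,7.858). Closed: final G1 returns to the first vertex.

G21
G90
G0 X176.633 Y31.348
M4 S272
G1 X207.304 Y67.806 F3819
M5
G0 X94.745 Y124.849
M4 S643
G1 X198.526 Y87.799 F2273
M5
G0 X150.591 Y7.858
M4 S912
G1 X44.029 Y45.694 F741
G1 X266.397 Y72.979
G1 X150.591 Y7.858
M5
G0 X0.000 Y0.000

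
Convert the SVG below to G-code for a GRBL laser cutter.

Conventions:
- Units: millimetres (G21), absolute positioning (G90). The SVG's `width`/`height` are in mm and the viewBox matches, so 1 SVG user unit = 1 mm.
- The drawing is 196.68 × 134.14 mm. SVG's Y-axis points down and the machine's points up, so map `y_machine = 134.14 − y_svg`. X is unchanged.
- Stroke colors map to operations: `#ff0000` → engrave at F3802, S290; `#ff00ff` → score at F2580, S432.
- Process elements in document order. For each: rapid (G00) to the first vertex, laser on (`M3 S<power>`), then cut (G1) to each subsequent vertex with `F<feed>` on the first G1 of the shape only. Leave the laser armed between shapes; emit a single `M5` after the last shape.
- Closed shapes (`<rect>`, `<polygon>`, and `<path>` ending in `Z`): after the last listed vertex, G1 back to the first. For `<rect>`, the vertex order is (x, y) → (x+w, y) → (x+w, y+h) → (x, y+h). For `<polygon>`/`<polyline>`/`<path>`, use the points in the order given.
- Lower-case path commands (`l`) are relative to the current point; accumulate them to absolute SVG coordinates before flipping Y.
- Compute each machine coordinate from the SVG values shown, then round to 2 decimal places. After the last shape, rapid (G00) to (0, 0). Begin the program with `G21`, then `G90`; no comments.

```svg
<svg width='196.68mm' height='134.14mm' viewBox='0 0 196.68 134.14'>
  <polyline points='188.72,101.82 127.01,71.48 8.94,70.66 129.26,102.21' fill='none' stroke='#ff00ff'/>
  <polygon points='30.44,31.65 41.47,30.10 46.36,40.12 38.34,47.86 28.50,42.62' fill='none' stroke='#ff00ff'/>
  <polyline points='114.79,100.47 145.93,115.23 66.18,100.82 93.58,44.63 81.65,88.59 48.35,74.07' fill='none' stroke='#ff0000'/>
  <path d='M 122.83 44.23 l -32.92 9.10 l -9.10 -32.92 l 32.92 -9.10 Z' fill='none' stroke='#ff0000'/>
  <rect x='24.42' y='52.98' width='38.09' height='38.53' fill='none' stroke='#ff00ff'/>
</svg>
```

G21
G90
G00 X188.72 Y32.32
M3 S432
G1 X127.01 Y62.66 F2580
G1 X8.94 Y63.48
G1 X129.26 Y31.93
G00 X30.44 Y102.49
M3 S432
G1 X41.47 Y104.04 F2580
G1 X46.36 Y94.02
G1 X38.34 Y86.28
G1 X28.50 Y91.52
G1 X30.44 Y102.49
G00 X114.79 Y33.67
M3 S290
G1 X145.93 Y18.91 F3802
G1 X66.18 Y33.32
G1 X93.58 Y89.51
G1 X81.65 Y45.55
G1 X48.35 Y60.07
G00 X122.83 Y89.91
M3 S290
G1 X89.91 Y80.81 F3802
G1 X80.81 Y113.73
G1 X113.73 Y122.83
G1 X122.83 Y89.91
G00 X24.42 Y81.16
M3 S432
G1 X62.51 Y81.16 F2580
G1 X62.51 Y42.63
G1 X24.42 Y42.63
G1 X24.42 Y81.16
M5
G00 X0.00 Y0.00

1 u = 1 mm; y_m = 134.14 − y.

[1] `<polyline>` open polyline, #ff00ff→score S432 F2580: (188.72,32.32) → (127.01,62.66) → (8.94,63.48) → (129.26,31.93)

[2] `<polygon>` regular polygon, #ff00ff→score S432 F2580: (30.44,102.49) → (41.47,104.04) → (46.36,94.02) → (38.34,86.28) → (28.50,91.52) → (30.44,102.49) (closed)

[3] `<polyline>` open polyline, #ff0000→engrave S290 F3802: (114.79,33.67) → (145.93,18.91) → (66.18,33.32) → (93.58,89.51) → (81.65,45.55) → (48.35,60.07)

[4] `<path>` regular polygon, #ff0000→engrave S290 F3802: (122.83,89.91) → (89.91,80.81) → (80.81,113.73) → (113.73,122.83) → (122.83,89.91) (closed)

[5] `<rect>` rectangle, #ff00ff→score S432 F2580: (24.42,81.16) → (62.51,81.16) → (62.51,42.63) → (24.42,42.63) → (24.42,81.16) (closed)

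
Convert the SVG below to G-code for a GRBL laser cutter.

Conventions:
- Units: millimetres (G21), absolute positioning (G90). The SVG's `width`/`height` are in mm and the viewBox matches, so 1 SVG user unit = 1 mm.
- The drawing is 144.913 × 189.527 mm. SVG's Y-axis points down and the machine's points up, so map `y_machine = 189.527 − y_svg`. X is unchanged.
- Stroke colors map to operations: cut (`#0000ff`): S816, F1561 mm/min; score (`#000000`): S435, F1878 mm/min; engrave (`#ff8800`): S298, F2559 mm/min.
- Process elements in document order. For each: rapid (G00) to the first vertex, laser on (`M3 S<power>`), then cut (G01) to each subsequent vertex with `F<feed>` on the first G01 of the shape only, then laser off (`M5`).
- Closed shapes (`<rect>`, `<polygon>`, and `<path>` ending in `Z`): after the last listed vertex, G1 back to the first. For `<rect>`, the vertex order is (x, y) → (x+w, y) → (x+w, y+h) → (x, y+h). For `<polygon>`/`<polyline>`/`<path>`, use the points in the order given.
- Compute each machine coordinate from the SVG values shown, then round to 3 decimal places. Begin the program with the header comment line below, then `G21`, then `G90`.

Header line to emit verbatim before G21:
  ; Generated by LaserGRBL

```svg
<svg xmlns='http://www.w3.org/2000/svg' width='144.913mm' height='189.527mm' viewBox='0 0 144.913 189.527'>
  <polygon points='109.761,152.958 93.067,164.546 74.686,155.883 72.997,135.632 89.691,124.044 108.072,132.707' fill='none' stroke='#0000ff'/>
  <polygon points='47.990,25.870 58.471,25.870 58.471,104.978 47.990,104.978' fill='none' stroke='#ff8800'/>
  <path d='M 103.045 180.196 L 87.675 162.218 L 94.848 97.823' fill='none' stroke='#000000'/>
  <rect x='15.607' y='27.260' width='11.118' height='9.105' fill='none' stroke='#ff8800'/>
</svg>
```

Since the viewBox matches the mm dimensions, user units are millimetres directly. The only transform is the Y-flip y_m = 189.527 − y_svg.

Shape 1 is a regular polygon drawn with `<polygon>`. Its stroke #0000ff means cut at S816, F1561. After flipping Y the toolpath is (109.761,36.569) → (93.067,24.981) → (74.686,33.644) → (72.997,53.895) → (89.691,65.483) → (108.072,56.820) → (109.761,36.569), returning to the start.

Shape 2 is a rectangle drawn with `<polygon>`. Its stroke #ff8800 means engrave at S298, F2559. After flipping Y the toolpath is (47.990,163.657) → (58.471,163.657) → (58.471,84.549) → (47.990,84.549) → (47.990,163.657), returning to the start.

Shape 3 is a open polyline drawn with `<path>`. Its stroke #000000 means score at S435, F1878. After flipping Y the toolpath is (103.045,9.331) → (87.675,27.309) → (94.848,91.704).

Shape 4 is a rectangle drawn with `<rect>`. Its stroke #ff8800 means engrave at S298, F2559. After flipping Y the toolpath is (15.607,162.267) → (26.725,162.267) → (26.725,153.162) → (15.607,153.162) → (15.607,162.267), returning to the start.

; Generated by LaserGRBL
G21
G90
G00 X109.761 Y36.569
M3 S816
G01 X93.067 Y24.981 F1561
G01 X74.686 Y33.644
G01 X72.997 Y53.895
G01 X89.691 Y65.483
G01 X108.072 Y56.820
G01 X109.761 Y36.569
M5
G00 X47.990 Y163.657
M3 S298
G01 X58.471 Y163.657 F2559
G01 X58.471 Y84.549
G01 X47.990 Y84.549
G01 X47.990 Y163.657
M5
G00 X103.045 Y9.331
M3 S435
G01 X87.675 Y27.309 F1878
G01 X94.848 Y91.704
M5
G00 X15.607 Y162.267
M3 S298
G01 X26.725 Y162.267 F2559
G01 X26.725 Y153.162
G01 X15.607 Y153.162
G01 X15.607 Y162.267
M5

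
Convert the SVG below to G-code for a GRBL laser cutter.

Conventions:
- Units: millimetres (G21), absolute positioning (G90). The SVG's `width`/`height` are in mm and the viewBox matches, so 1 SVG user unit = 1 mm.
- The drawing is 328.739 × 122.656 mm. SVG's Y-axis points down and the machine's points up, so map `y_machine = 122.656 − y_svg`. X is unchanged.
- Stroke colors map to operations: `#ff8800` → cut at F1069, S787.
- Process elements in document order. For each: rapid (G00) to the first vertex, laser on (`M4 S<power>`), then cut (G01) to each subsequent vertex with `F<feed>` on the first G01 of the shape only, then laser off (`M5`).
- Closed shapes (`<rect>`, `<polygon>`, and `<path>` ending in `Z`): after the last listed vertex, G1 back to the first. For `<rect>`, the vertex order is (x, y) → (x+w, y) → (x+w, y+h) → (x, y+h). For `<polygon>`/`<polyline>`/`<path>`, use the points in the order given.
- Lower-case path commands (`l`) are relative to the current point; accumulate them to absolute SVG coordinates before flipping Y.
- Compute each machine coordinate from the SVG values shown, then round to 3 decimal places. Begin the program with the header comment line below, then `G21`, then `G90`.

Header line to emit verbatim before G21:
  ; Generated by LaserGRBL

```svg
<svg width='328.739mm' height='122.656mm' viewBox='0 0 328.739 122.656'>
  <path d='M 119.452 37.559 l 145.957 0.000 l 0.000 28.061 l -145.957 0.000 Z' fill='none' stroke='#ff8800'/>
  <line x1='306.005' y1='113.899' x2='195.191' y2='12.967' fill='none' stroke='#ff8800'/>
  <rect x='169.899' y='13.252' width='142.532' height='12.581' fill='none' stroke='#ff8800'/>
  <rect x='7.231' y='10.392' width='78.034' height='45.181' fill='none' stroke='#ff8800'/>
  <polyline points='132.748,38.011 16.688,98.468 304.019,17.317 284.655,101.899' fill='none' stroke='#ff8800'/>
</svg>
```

; Generated by LaserGRBL
G21
G90
G00 X119.452 Y85.097
M4 S787
G01 X265.409 Y85.097 F1069
G01 X265.409 Y57.036
G01 X119.452 Y57.036
G01 X119.452 Y85.097
M5
G00 X306.005 Y8.757
M4 S787
G01 X195.191 Y109.689 F1069
M5
G00 X169.899 Y109.404
M4 S787
G01 X312.431 Y109.404 F1069
G01 X312.431 Y96.823
G01 X169.899 Y96.823
G01 X169.899 Y109.404
M5
G00 X7.231 Y112.264
M4 S787
G01 X85.265 Y112.264 F1069
G01 X85.265 Y67.083
G01 X7.231 Y67.083
G01 X7.231 Y112.264
M5
G00 X132.748 Y84.645
M4 S787
G01 X16.688 Y24.188 F1069
G01 X304.019 Y105.339
G01 X284.655 Y20.757
M5

Since the viewBox matches the mm dimensions, user units are millimetres directly. The only transform is the Y-flip y_m = 122.656 − y_svg.

Shape 1 is a rectangle drawn with `<path>`. Its stroke #ff8800 means cut at S787, F1069. After flipping Y the toolpath is (119.452,85.097) → (265.409,85.097) → (265.409,57.036) → (119.452,57.036) → (119.452,85.097), returning to the start.

Shape 2 is a line segment drawn with `<line>`. Its stroke #ff8800 means cut at S787, F1069. After flipping Y the toolpath is (306.005,8.757) → (195.191,109.689).

Shape 3 is a rectangle drawn with `<rect>`. Its stroke #ff8800 means cut at S787, F1069. After flipping Y the toolpath is (169.899,109.404) → (312.431,109.404) → (312.431,96.823) → (169.899,96.823) → (169.899,109.404), returning to the start.

Shape 4 is a rectangle drawn with `<rect>`. Its stroke #ff8800 means cut at S787, F1069. After flipping Y the toolpath is (7.231,112.264) → (85.265,112.264) → (85.265,67.083) → (7.231,67.083) → (7.231,112.264), returning to the start.

Shape 5 is a open polyline drawn with `<polyline>`. Its stroke #ff8800 means cut at S787, F1069. After flipping Y the toolpath is (132.748,84.645) → (16.688,24.188) → (304.019,105.339) → (284.655,20.757).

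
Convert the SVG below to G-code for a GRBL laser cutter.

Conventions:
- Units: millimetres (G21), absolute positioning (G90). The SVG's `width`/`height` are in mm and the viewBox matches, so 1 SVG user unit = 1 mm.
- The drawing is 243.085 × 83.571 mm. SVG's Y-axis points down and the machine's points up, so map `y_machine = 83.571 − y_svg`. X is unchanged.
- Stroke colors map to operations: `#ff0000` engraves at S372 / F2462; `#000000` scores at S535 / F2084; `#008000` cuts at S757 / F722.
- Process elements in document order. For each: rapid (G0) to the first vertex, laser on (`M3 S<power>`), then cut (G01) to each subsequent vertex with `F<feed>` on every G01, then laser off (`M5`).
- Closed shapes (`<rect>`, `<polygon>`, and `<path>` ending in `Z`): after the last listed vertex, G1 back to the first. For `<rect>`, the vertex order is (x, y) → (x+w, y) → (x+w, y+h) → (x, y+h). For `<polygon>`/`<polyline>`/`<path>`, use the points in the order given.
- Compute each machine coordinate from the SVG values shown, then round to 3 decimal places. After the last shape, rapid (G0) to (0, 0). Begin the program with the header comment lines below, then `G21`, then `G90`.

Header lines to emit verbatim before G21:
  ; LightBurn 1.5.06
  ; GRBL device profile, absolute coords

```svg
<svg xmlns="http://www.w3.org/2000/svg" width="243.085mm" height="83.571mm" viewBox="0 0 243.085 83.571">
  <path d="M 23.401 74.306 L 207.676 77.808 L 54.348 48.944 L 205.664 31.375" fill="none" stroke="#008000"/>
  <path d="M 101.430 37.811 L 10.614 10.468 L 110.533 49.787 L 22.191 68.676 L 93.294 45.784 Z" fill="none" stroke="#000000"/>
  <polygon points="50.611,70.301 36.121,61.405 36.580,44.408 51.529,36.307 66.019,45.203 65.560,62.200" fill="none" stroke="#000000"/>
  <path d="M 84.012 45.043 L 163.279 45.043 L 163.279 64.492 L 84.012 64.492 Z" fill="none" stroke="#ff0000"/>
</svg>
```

1 u = 1 mm; y_m = 83.571 − y.

[1] `<path>` open polyline, #008000→cut S757 F722: (23.401,9.265) → (207.676,5.763) → (54.348,34.627) → (205.664,52.196)

[2] `<path>` closed polygon, #000000→score S535 F2084: (101.430,45.760) → (10.614,73.103) → (110.533,33.784) → (22.191,14.895) → (93.294,37.787) → (101.430,45.760) (closed)

[3] `<polygon>` regular polygon, #000000→score S535 F2084: (50.611,13.270) → (36.121,22.166) → (36.580,39.163) → (51.529,47.264) → (66.019,38.368) → (65.560,21.371) → (50.611,13.270) (closed)

[4] `<path>` rectangle, #ff0000→engrave S372 F2462: (84.012,38.528) → (163.279,38.528) → (163.279,19.079) → (84.012,19.079) → (84.012,38.528) (closed)

; LightBurn 1.5.06
; GRBL device profile, absolute coords
G21
G90
G0 X23.401 Y9.265
M3 S757
G01 X207.676 Y5.763 F722
G01 X54.348 Y34.627 F722
G01 X205.664 Y52.196 F722
M5
G0 X101.430 Y45.760
M3 S535
G01 X10.614 Y73.103 F2084
G01 X110.533 Y33.784 F2084
G01 X22.191 Y14.895 F2084
G01 X93.294 Y37.787 F2084
G01 X101.430 Y45.760 F2084
M5
G0 X50.611 Y13.270
M3 S535
G01 X36.121 Y22.166 F2084
G01 X36.580 Y39.163 F2084
G01 X51.529 Y47.264 F2084
G01 X66.019 Y38.368 F2084
G01 X65.560 Y21.371 F2084
G01 X50.611 Y13.270 F2084
M5
G0 X84.012 Y38.528
M3 S372
G01 X163.279 Y38.528 F2462
G01 X163.279 Y19.079 F2462
G01 X84.012 Y19.079 F2462
G01 X84.012 Y38.528 F2462
M5
G0 X0.000 Y0.000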